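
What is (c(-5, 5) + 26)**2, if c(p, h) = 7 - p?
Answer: 1444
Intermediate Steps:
(c(-5, 5) + 26)**2 = ((7 - 1*(-5)) + 26)**2 = ((7 + 5) + 26)**2 = (12 + 26)**2 = 38**2 = 1444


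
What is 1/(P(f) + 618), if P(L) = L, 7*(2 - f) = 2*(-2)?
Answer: 7/4344 ≈ 0.0016114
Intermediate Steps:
f = 18/7 (f = 2 - 2*(-2)/7 = 2 - ⅐*(-4) = 2 + 4/7 = 18/7 ≈ 2.5714)
1/(P(f) + 618) = 1/(18/7 + 618) = 1/(4344/7) = 7/4344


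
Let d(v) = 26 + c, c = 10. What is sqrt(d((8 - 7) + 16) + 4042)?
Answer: sqrt(4078) ≈ 63.859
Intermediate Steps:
d(v) = 36 (d(v) = 26 + 10 = 36)
sqrt(d((8 - 7) + 16) + 4042) = sqrt(36 + 4042) = sqrt(4078)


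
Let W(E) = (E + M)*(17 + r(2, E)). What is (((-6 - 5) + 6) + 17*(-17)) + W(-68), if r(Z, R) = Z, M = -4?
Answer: -1662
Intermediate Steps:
W(E) = -76 + 19*E (W(E) = (E - 4)*(17 + 2) = (-4 + E)*19 = -76 + 19*E)
(((-6 - 5) + 6) + 17*(-17)) + W(-68) = (((-6 - 5) + 6) + 17*(-17)) + (-76 + 19*(-68)) = ((-11 + 6) - 289) + (-76 - 1292) = (-5 - 289) - 1368 = -294 - 1368 = -1662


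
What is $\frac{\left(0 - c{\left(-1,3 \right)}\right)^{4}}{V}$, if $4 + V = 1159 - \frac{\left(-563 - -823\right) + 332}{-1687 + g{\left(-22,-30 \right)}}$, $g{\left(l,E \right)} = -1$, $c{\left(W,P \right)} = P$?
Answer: $\frac{17091}{243779} \approx 0.070109$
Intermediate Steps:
$V = \frac{243779}{211}$ ($V = -4 + \left(1159 - \frac{\left(-563 - -823\right) + 332}{-1687 - 1}\right) = -4 + \left(1159 - \frac{\left(-563 + 823\right) + 332}{-1688}\right) = -4 + \left(1159 - \left(260 + 332\right) \left(- \frac{1}{1688}\right)\right) = -4 + \left(1159 - 592 \left(- \frac{1}{1688}\right)\right) = -4 + \left(1159 - - \frac{74}{211}\right) = -4 + \left(1159 + \frac{74}{211}\right) = -4 + \frac{244623}{211} = \frac{243779}{211} \approx 1155.4$)
$\frac{\left(0 - c{\left(-1,3 \right)}\right)^{4}}{V} = \frac{\left(0 - 3\right)^{4}}{\frac{243779}{211}} = \left(0 - 3\right)^{4} \cdot \frac{211}{243779} = \left(-3\right)^{4} \cdot \frac{211}{243779} = 81 \cdot \frac{211}{243779} = \frac{17091}{243779}$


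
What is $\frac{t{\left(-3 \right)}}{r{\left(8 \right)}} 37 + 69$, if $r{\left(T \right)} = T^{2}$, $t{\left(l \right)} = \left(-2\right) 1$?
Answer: $\frac{2171}{32} \approx 67.844$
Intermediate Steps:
$t{\left(l \right)} = -2$
$\frac{t{\left(-3 \right)}}{r{\left(8 \right)}} 37 + 69 = - \frac{2}{8^{2}} \cdot 37 + 69 = - \frac{2}{64} \cdot 37 + 69 = \left(-2\right) \frac{1}{64} \cdot 37 + 69 = \left(- \frac{1}{32}\right) 37 + 69 = - \frac{37}{32} + 69 = \frac{2171}{32}$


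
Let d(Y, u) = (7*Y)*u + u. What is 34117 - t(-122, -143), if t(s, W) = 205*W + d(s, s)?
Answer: -40634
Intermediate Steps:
d(Y, u) = u + 7*Y*u (d(Y, u) = 7*Y*u + u = u + 7*Y*u)
t(s, W) = 205*W + s*(1 + 7*s)
34117 - t(-122, -143) = 34117 - (205*(-143) - 122*(1 + 7*(-122))) = 34117 - (-29315 - 122*(1 - 854)) = 34117 - (-29315 - 122*(-853)) = 34117 - (-29315 + 104066) = 34117 - 1*74751 = 34117 - 74751 = -40634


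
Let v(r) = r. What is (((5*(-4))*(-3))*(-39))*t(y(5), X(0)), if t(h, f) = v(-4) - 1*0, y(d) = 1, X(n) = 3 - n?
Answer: 9360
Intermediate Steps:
t(h, f) = -4 (t(h, f) = -4 - 1*0 = -4 + 0 = -4)
(((5*(-4))*(-3))*(-39))*t(y(5), X(0)) = (((5*(-4))*(-3))*(-39))*(-4) = (-20*(-3)*(-39))*(-4) = (60*(-39))*(-4) = -2340*(-4) = 9360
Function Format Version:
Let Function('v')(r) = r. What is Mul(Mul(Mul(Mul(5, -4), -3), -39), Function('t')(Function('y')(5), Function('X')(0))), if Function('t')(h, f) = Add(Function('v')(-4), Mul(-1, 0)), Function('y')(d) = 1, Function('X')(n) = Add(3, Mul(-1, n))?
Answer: 9360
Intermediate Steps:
Function('t')(h, f) = -4 (Function('t')(h, f) = Add(-4, Mul(-1, 0)) = Add(-4, 0) = -4)
Mul(Mul(Mul(Mul(5, -4), -3), -39), Function('t')(Function('y')(5), Function('X')(0))) = Mul(Mul(Mul(Mul(5, -4), -3), -39), -4) = Mul(Mul(Mul(-20, -3), -39), -4) = Mul(Mul(60, -39), -4) = Mul(-2340, -4) = 9360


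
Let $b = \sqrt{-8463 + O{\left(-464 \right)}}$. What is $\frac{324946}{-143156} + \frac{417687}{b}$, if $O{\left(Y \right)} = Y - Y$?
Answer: $- \frac{162473}{71578} - \frac{139229 i \sqrt{8463}}{2821} \approx -2.2699 - 4540.3 i$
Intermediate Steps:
$O{\left(Y \right)} = 0$
$b = i \sqrt{8463}$ ($b = \sqrt{-8463 + 0} = \sqrt{-8463} = i \sqrt{8463} \approx 91.995 i$)
$\frac{324946}{-143156} + \frac{417687}{b} = \frac{324946}{-143156} + \frac{417687}{i \sqrt{8463}} = 324946 \left(- \frac{1}{143156}\right) + 417687 \left(- \frac{i \sqrt{8463}}{8463}\right) = - \frac{162473}{71578} - \frac{139229 i \sqrt{8463}}{2821}$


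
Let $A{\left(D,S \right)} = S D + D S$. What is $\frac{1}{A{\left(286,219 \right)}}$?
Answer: $\frac{1}{125268} \approx 7.9829 \cdot 10^{-6}$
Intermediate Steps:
$A{\left(D,S \right)} = 2 D S$ ($A{\left(D,S \right)} = D S + D S = 2 D S$)
$\frac{1}{A{\left(286,219 \right)}} = \frac{1}{2 \cdot 286 \cdot 219} = \frac{1}{125268}$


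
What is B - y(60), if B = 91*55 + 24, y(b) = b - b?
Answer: 5029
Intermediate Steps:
y(b) = 0
B = 5029 (B = 5005 + 24 = 5029)
B - y(60) = 5029 - 1*0 = 5029 + 0 = 5029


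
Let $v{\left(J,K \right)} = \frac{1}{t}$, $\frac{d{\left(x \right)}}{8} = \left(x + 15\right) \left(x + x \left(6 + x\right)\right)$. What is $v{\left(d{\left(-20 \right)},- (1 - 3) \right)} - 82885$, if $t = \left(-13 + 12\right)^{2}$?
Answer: $-82884$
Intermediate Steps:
$d{\left(x \right)} = 8 \left(15 + x\right) \left(x + x \left(6 + x\right)\right)$ ($d{\left(x \right)} = 8 \left(x + 15\right) \left(x + x \left(6 + x\right)\right) = 8 \left(15 + x\right) \left(x + x \left(6 + x\right)\right)$)
$t = 1$ ($t = \left(-1\right)^{2} = 1$)
$v{\left(J,K \right)} = 1$ ($v{\left(J,K \right)} = 1^{-1} = 1$)
$v{\left(d{\left(-20 \right)},- (1 - 3) \right)} - 82885 = 1 - 82885 = -82884$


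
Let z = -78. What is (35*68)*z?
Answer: -185640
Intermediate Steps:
(35*68)*z = (35*68)*(-78) = 2380*(-78) = -185640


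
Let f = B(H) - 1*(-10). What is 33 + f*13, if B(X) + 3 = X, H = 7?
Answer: 215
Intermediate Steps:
B(X) = -3 + X
f = 14 (f = (-3 + 7) - 1*(-10) = 4 + 10 = 14)
33 + f*13 = 33 + 14*13 = 33 + 182 = 215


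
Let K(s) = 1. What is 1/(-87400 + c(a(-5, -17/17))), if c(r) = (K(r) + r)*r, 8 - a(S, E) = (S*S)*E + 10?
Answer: -1/86848 ≈ -1.1514e-5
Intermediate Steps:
a(S, E) = -2 - E*S**2 (a(S, E) = 8 - ((S*S)*E + 10) = 8 - (S**2*E + 10) = 8 - (E*S**2 + 10) = 8 - (10 + E*S**2) = 8 + (-10 - E*S**2) = -2 - E*S**2)
c(r) = r*(1 + r) (c(r) = (1 + r)*r = r*(1 + r))
1/(-87400 + c(a(-5, -17/17))) = 1/(-87400 + (-2 - 1*(-17/17)*(-5)**2)*(1 + (-2 - 1*(-17/17)*(-5)**2))) = 1/(-87400 + (-2 - 1*(-17*1/17)*25)*(1 + (-2 - 1*(-17*1/17)*25))) = 1/(-87400 + (-2 - 1*(-1)*25)*(1 + (-2 - 1*(-1)*25))) = 1/(-87400 + (-2 + 25)*(1 + (-2 + 25))) = 1/(-87400 + 23*(1 + 23)) = 1/(-87400 + 23*24) = 1/(-87400 + 552) = 1/(-86848) = -1/86848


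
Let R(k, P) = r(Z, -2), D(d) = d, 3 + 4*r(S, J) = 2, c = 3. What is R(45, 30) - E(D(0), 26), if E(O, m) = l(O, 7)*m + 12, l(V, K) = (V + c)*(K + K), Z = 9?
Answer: -4417/4 ≈ -1104.3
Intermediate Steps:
r(S, J) = -1/4 (r(S, J) = -3/4 + (1/4)*2 = -3/4 + 1/2 = -1/4)
l(V, K) = 2*K*(3 + V) (l(V, K) = (V + 3)*(K + K) = (3 + V)*(2*K) = 2*K*(3 + V))
R(k, P) = -1/4
E(O, m) = 12 + m*(42 + 14*O) (E(O, m) = (2*7*(3 + O))*m + 12 = (42 + 14*O)*m + 12 = m*(42 + 14*O) + 12 = 12 + m*(42 + 14*O))
R(45, 30) - E(D(0), 26) = -1/4 - (12 + 14*26*(3 + 0)) = -1/4 - (12 + 14*26*3) = -1/4 - (12 + 1092) = -1/4 - 1*1104 = -1/4 - 1104 = -4417/4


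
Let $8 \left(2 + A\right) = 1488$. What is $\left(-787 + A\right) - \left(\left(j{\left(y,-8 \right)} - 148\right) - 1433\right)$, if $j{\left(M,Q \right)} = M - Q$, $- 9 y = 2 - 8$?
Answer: $\frac{2908}{3} \approx 969.33$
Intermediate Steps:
$y = \frac{2}{3}$ ($y = - \frac{2 - 8}{9} = \left(- \frac{1}{9}\right) \left(-6\right) = \frac{2}{3} \approx 0.66667$)
$A = 184$ ($A = -2 + \frac{1}{8} \cdot 1488 = -2 + 186 = 184$)
$\left(-787 + A\right) - \left(\left(j{\left(y,-8 \right)} - 148\right) - 1433\right) = \left(-787 + 184\right) - \left(\left(\left(\frac{2}{3} - -8\right) - 148\right) - 1433\right) = -603 - \left(\left(\left(\frac{2}{3} + 8\right) - 148\right) - 1433\right) = -603 - \left(\left(\frac{26}{3} - 148\right) - 1433\right) = -603 - \left(- \frac{418}{3} - 1433\right) = -603 - - \frac{4717}{3} = -603 + \frac{4717}{3} = \frac{2908}{3}$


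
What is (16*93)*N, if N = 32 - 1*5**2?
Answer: 10416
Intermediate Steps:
N = 7 (N = 32 - 1*25 = 32 - 25 = 7)
(16*93)*N = (16*93)*7 = 1488*7 = 10416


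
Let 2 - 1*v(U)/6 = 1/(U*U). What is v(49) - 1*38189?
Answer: -91662983/2401 ≈ -38177.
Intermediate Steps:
v(U) = 12 - 6/U² (v(U) = 12 - 6/(U*U) = 12 - 6/U²)
v(49) - 1*38189 = (12 - 6/49²) - 1*38189 = (12 - 6*1/2401) - 38189 = (12 - 6/2401) - 38189 = 28806/2401 - 38189 = -91662983/2401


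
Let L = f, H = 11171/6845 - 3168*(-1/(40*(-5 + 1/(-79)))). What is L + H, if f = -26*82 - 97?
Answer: -3070897/1369 ≈ -2243.2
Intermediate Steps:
H = -19396/1369 (H = 11171*(1/6845) - 3168*(-1/(40*(-5 - 1/79))) = 11171/6845 - 3168/((-40*(-396/79))) = 11171/6845 - 3168/15840/79 = 11171/6845 - 3168*79/15840 = 11171/6845 - 79/5 = -19396/1369 ≈ -14.168)
f = -2229 (f = -2132 - 97 = -2229)
L = -2229
L + H = -2229 - 19396/1369 = -3070897/1369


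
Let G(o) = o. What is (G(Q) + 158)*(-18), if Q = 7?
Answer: -2970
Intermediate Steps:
(G(Q) + 158)*(-18) = (7 + 158)*(-18) = 165*(-18) = -2970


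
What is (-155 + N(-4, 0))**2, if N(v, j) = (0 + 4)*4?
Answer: 19321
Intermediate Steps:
N(v, j) = 16 (N(v, j) = 4*4 = 16)
(-155 + N(-4, 0))**2 = (-155 + 16)**2 = (-139)**2 = 19321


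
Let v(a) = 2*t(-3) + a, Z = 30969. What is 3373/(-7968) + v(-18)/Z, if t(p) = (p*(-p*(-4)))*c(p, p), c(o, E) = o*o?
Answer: -1227637/3046432 ≈ -0.40298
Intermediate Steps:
c(o, E) = o**2
t(p) = 4*p**4 (t(p) = (p*(-p*(-4)))*p**2 = (p*(4*p))*p**2 = (4*p**2)*p**2 = 4*p**4)
v(a) = 648 + a (v(a) = 2*(4*(-3)**4) + a = 2*(4*81) + a = 2*324 + a = 648 + a)
3373/(-7968) + v(-18)/Z = 3373/(-7968) + (648 - 18)/30969 = 3373*(-1/7968) + 630*(1/30969) = -3373/7968 + 70/3441 = -1227637/3046432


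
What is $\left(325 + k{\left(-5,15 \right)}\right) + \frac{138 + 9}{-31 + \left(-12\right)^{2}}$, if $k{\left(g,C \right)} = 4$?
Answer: $\frac{37324}{113} \approx 330.3$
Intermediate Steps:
$\left(325 + k{\left(-5,15 \right)}\right) + \frac{138 + 9}{-31 + \left(-12\right)^{2}} = \left(325 + 4\right) + \frac{138 + 9}{-31 + \left(-12\right)^{2}} = 329 + \frac{147}{-31 + 144} = 329 + \frac{147}{113} = \frac{37324}{113}$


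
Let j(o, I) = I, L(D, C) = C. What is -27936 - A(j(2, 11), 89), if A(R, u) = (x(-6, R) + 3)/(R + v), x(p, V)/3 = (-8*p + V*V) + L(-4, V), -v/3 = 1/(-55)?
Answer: -17014953/608 ≈ -27985.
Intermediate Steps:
v = 3/55 (v = -3/(-55) = -3*(-1/55) = 3/55 ≈ 0.054545)
x(p, V) = -24*p + 3*V + 3*V² (x(p, V) = 3*((-8*p + V*V) + V) = 3*((-8*p + V²) + V) = 3*((V² - 8*p) + V) = 3*(V + V² - 8*p) = -24*p + 3*V + 3*V²)
A(R, u) = (147 + 3*R + 3*R²)/(3/55 + R) (A(R, u) = ((-24*(-6) + 3*R + 3*R²) + 3)/(R + 3/55) = ((144 + 3*R + 3*R²) + 3)/(3/55 + R) = (147 + 3*R + 3*R²)/(3/55 + R))
-27936 - A(j(2, 11), 89) = -27936 - 165*(49 + 11 + 11²)/(3 + 55*11) = -27936 - 165*(49 + 11 + 121)/(3 + 605) = -27936 - 165*181/608 = -27936 - 1*29865/608 = -27936 - 29865/608 = -17014953/608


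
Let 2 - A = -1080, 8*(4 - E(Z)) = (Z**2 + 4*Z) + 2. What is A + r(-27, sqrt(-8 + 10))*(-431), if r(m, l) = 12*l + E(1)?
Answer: -2119/8 - 5172*sqrt(2) ≈ -7579.2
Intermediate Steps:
E(Z) = 15/4 - Z/2 - Z**2/8 (E(Z) = 4 - ((Z**2 + 4*Z) + 2)/8 = 4 - (2 + Z**2 + 4*Z)/8 = 4 + (-1/4 - Z/2 - Z**2/8) = 15/4 - Z/2 - Z**2/8)
A = 1082 (A = 2 - 1*(-1080) = 2 + 1080 = 1082)
r(m, l) = 25/8 + 12*l (r(m, l) = 12*l + (15/4 - 1/2*1 - 1/8*1**2) = 12*l + (15/4 - 1/2 - 1/8*1) = 12*l + (15/4 - 1/2 - 1/8) = 12*l + 25/8 = 25/8 + 12*l)
A + r(-27, sqrt(-8 + 10))*(-431) = 1082 + (25/8 + 12*sqrt(-8 + 10))*(-431) = 1082 + (25/8 + 12*sqrt(2))*(-431) = 1082 + (-10775/8 - 5172*sqrt(2)) = -2119/8 - 5172*sqrt(2)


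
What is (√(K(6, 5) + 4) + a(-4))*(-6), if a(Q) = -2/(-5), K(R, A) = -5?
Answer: -12/5 - 6*I ≈ -2.4 - 6.0*I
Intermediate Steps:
a(Q) = ⅖ (a(Q) = -2*(-⅕) = ⅖)
(√(K(6, 5) + 4) + a(-4))*(-6) = (√(-5 + 4) + ⅖)*(-6) = (√(-1) + ⅖)*(-6) = (I + ⅖)*(-6) = (⅖ + I)*(-6) = -12/5 - 6*I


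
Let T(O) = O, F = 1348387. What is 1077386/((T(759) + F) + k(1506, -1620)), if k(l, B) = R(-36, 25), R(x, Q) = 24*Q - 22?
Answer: 538693/674862 ≈ 0.79823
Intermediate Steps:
R(x, Q) = -22 + 24*Q
k(l, B) = 578 (k(l, B) = -22 + 24*25 = -22 + 600 = 578)
1077386/((T(759) + F) + k(1506, -1620)) = 1077386/((759 + 1348387) + 578) = 1077386/(1349146 + 578) = 1077386/1349724 = 1077386*(1/1349724) = 538693/674862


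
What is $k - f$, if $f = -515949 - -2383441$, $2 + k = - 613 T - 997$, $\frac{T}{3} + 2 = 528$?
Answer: $-2835805$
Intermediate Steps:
$T = 1578$ ($T = -6 + 3 \cdot 528 = -6 + 1584 = 1578$)
$k = -968313$ ($k = -2 - 968311 = -968313$)
$f = 1867492$ ($f = -515949 + 2383441 = 1867492$)
$k - f = -968313 - 1867492 = -2835805$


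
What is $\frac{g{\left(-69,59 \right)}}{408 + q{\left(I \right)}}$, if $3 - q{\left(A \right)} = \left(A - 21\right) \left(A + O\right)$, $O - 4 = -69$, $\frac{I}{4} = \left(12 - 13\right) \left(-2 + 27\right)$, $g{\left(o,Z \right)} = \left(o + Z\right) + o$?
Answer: $\frac{79}{19554} \approx 0.0040401$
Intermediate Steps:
$g{\left(o,Z \right)} = Z + 2 o$ ($g{\left(o,Z \right)} = \left(Z + o\right) + o = Z + 2 o$)
$I = -100$ ($I = 4 \left(12 - 13\right) \left(-2 + 27\right) = 4 \left(\left(-1\right) 25\right) = 4 \left(-25\right) = -100$)
$O = -65$ ($O = 4 - 69 = -65$)
$q{\left(A \right)} = 3 - \left(-65 + A\right) \left(-21 + A\right)$ ($q{\left(A \right)} = 3 - \left(A - 21\right) \left(A - 65\right) = 3 - \left(-21 + A\right) \left(-65 + A\right) = 3 - \left(-65 + A\right) \left(-21 + A\right)$)
$\frac{g{\left(-69,59 \right)}}{408 + q{\left(I \right)}} = \frac{59 + 2 \left(-69\right)}{408 - 19962} = \frac{59 - 138}{408 - 19962} = - \frac{79}{408 - 19962} = - \frac{79}{-19554} = \left(-79\right) \left(- \frac{1}{19554}\right) = \frac{79}{19554}$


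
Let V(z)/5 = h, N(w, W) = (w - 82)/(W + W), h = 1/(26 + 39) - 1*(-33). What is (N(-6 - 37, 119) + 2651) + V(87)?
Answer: 8711317/3094 ≈ 2815.6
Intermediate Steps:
h = 2146/65 (h = 1/65 + 33 = 2146/65 ≈ 33.015)
N(w, W) = (-82 + w)/(2*W) (N(w, W) = (-82 + w)/((2*W)) = (-82 + w)*(1/(2*W)) = (-82 + w)/(2*W))
V(z) = 2146/13 (V(z) = 5*(2146/65) = 2146/13)
(N(-6 - 37, 119) + 2651) + V(87) = ((½)*(-82 + (-6 - 37))/119 + 2651) + 2146/13 = ((½)*(1/119)*(-82 - 43) + 2651) + 2146/13 = ((½)*(1/119)*(-125) + 2651) + 2146/13 = (-125/238 + 2651) + 2146/13 = 630813/238 + 2146/13 = 8711317/3094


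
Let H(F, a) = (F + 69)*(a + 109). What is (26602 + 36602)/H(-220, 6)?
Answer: -2748/755 ≈ -3.6397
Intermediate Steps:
H(F, a) = (69 + F)*(109 + a)
(26602 + 36602)/H(-220, 6) = (26602 + 36602)/(7521 + 69*6 + 109*(-220) - 220*6) = 63204/(7521 + 414 - 23980 - 1320) = 63204/(-17365) = 63204*(-1/17365) = -2748/755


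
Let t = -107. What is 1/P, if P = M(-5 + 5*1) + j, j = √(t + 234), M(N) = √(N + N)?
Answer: √127/127 ≈ 0.088736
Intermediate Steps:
M(N) = √2*√N (M(N) = √(2*N) = √2*√N)
j = √127 (j = √(-107 + 234) = √127 ≈ 11.269)
P = √127 (P = √2*√(-5 + 5*1) + √127 = √2*√(-5 + 5) + √127 = √2*√0 + √127 = √2*0 + √127 = 0 + √127 = √127 ≈ 11.269)
1/P = 1/(√127) = √127/127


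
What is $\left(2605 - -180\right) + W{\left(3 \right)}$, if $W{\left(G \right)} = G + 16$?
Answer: $2804$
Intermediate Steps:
$W{\left(G \right)} = 16 + G$
$\left(2605 - -180\right) + W{\left(3 \right)} = \left(2605 - -180\right) + \left(16 + 3\right) = \left(2605 + 180\right) + 19 = 2785 + 19 = 2804$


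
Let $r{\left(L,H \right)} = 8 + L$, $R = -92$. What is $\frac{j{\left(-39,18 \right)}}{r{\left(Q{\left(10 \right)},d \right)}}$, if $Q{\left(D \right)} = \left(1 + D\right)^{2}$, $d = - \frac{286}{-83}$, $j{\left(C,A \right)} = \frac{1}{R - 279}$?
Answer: $- \frac{1}{47859} \approx -2.0895 \cdot 10^{-5}$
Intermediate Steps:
$j{\left(C,A \right)} = - \frac{1}{371}$ ($j{\left(C,A \right)} = \frac{1}{-92 - 279} = \frac{1}{-371} = - \frac{1}{371}$)
$d = \frac{286}{83}$ ($d = \left(-286\right) \left(- \frac{1}{83}\right) = \frac{286}{83} \approx 3.4458$)
$\frac{j{\left(-39,18 \right)}}{r{\left(Q{\left(10 \right)},d \right)}} = - \frac{1}{371 \left(8 + \left(1 + 10\right)^{2}\right)} = - \frac{1}{371 \left(8 + 11^{2}\right)} = - \frac{1}{371 \left(8 + 121\right)} = - \frac{1}{371 \cdot 129} = \left(- \frac{1}{371}\right) \frac{1}{129} = - \frac{1}{47859}$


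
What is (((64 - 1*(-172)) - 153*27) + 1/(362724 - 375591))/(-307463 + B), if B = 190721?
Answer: 25058483/751059657 ≈ 0.033364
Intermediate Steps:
(((64 - 1*(-172)) - 153*27) + 1/(362724 - 375591))/(-307463 + B) = (((64 - 1*(-172)) - 153*27) + 1/(362724 - 375591))/(-307463 + 190721) = (((64 + 172) - 4131) + 1/(-12867))/(-116742) = ((236 - 4131) - 1/12867)*(-1/116742) = (-3895 - 1/12867)*(-1/116742) = -50116966/12867*(-1/116742) = 25058483/751059657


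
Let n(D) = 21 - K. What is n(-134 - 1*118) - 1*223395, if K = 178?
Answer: -223552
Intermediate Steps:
n(D) = -157 (n(D) = 21 - 1*178 = 21 - 178 = -157)
n(-134 - 1*118) - 1*223395 = -157 - 1*223395 = -157 - 223395 = -223552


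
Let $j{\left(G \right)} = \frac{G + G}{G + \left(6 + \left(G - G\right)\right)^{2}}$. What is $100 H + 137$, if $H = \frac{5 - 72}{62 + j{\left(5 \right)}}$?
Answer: $\frac{18731}{638} \approx 29.359$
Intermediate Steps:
$j{\left(G \right)} = \frac{2 G}{36 + G}$ ($j{\left(G \right)} = \frac{2 G}{G + \left(6 + 0\right)^{2}} = \frac{2 G}{G + 6^{2}} = \frac{2 G}{G + 36} = \frac{2 G}{36 + G}$)
$H = - \frac{2747}{2552}$ ($H = \frac{5 - 72}{62 + 2 \cdot 5 \frac{1}{36 + 5}} = - \frac{67}{62 + 2 \cdot 5 \cdot \frac{1}{41}} = - \frac{67}{62 + \frac{10}{41}} = - \frac{67}{\frac{2552}{41}} = \left(-67\right) \frac{41}{2552} = - \frac{2747}{2552} \approx -1.0764$)
$100 H + 137 = 100 \left(- \frac{2747}{2552}\right) + 137 = - \frac{68675}{638} + 137 = \frac{18731}{638}$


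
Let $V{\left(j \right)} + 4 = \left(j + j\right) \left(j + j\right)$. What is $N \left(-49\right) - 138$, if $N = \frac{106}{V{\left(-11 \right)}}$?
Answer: $- \frac{35717}{240} \approx -148.82$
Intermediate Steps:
$V{\left(j \right)} = -4 + 4 j^{2}$ ($V{\left(j \right)} = -4 + \left(j + j\right) \left(j + j\right) = -4 + 2 j 2 j = -4 + 4 j^{2}$)
$N = \frac{53}{240}$ ($N = \frac{106}{-4 + 4 \left(-11\right)^{2}} = \frac{106}{-4 + 4 \cdot 121} = \frac{106}{-4 + 484} = \frac{106}{480} = 106 \cdot \frac{1}{480} = \frac{53}{240} \approx 0.22083$)
$N \left(-49\right) - 138 = \frac{53}{240} \left(-49\right) - 138 = - \frac{2597}{240} - 138 = - \frac{35717}{240}$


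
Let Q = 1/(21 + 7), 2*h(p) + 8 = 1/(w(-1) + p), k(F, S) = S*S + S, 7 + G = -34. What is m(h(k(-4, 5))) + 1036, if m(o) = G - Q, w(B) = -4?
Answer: 27859/28 ≈ 994.96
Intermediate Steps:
G = -41 (G = -7 - 34 = -41)
k(F, S) = S + S² (k(F, S) = S² + S = S + S²)
h(p) = -4 + 1/(2*(-4 + p))
Q = 1/28 ≈ 0.035714
m(o) = -1149/28 (m(o) = -41 - 1*1/28 = -41 - 1/28 = -1149/28)
m(h(k(-4, 5))) + 1036 = -1149/28 + 1036 = 27859/28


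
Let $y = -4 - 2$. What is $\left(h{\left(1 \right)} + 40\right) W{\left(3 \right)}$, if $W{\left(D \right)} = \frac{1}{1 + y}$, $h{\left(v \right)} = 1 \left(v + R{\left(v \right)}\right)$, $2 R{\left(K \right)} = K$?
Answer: $- \frac{83}{10} \approx -8.3$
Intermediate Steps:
$R{\left(K \right)} = \frac{K}{2}$
$y = -6$
$h{\left(v \right)} = \frac{3 v}{2}$ ($h{\left(v \right)} = 1 \left(v + \frac{v}{2}\right) = 1 \frac{3 v}{2} = \frac{3 v}{2}$)
$W{\left(D \right)} = - \frac{1}{5}$ ($W{\left(D \right)} = \frac{1}{1 - 6} = \frac{1}{-5} = - \frac{1}{5}$)
$\left(h{\left(1 \right)} + 40\right) W{\left(3 \right)} = \left(\frac{3}{2} \cdot 1 + 40\right) \left(- \frac{1}{5}\right) = \left(\frac{3}{2} + 40\right) \left(- \frac{1}{5}\right) = \frac{83}{2} \left(- \frac{1}{5}\right) = - \frac{83}{10}$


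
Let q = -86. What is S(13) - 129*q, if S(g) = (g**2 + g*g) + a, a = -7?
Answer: 11425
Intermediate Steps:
S(g) = -7 + 2*g**2 (S(g) = (g**2 + g*g) - 7 = (g**2 + g**2) - 7 = 2*g**2 - 7 = -7 + 2*g**2)
S(13) - 129*q = (-7 + 2*13**2) - 129*(-86) = (-7 + 2*169) + 11094 = (-7 + 338) + 11094 = 331 + 11094 = 11425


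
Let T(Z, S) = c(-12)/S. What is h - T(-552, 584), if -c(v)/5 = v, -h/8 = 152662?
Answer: -178309231/146 ≈ -1.2213e+6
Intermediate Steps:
h = -1221296 (h = -8*152662 = -1221296)
c(v) = -5*v
T(Z, S) = 60/S (T(Z, S) = (-5*(-12))/S = 60/S)
h - T(-552, 584) = -1221296 - 60/584 = -1221296 - 1*15/146 = -1221296 - 15/146 = -178309231/146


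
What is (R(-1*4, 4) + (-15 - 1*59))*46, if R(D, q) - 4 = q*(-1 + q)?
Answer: -2668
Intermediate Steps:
R(D, q) = 4 + q*(-1 + q)
(R(-1*4, 4) + (-15 - 1*59))*46 = ((4 + 4² - 1*4) + (-15 - 1*59))*46 = ((4 + 16 - 4) + (-15 - 59))*46 = (16 - 74)*46 = -58*46 = -2668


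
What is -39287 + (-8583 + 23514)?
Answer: -24356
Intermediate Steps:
-39287 + (-8583 + 23514) = -39287 + 14931 = -24356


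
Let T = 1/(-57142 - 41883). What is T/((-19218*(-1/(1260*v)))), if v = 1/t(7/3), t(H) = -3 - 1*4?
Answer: 6/63435415 ≈ 9.4584e-8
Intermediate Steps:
t(H) = -7 (t(H) = -3 - 4 = -7)
v = -⅐ (v = 1/(-7) = -⅐ ≈ -0.14286)
T = -1/99025 (T = 1/(-99025) = -1/99025 ≈ -1.0098e-5)
T/((-19218*(-1/(1260*v)))) = -1/(99025*((-19218/((45*(-28))*(-⅐))))) = -1/(99025*((-19218/((-1260*(-⅐)))))) = -1/(99025*((-19218/180))) = -1/(99025*((-19218*1/180))) = -1/(99025*(-3203/30)) = -1/99025*(-30/3203) = 6/63435415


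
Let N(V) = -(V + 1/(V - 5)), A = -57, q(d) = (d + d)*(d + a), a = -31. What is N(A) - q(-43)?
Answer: -391033/62 ≈ -6307.0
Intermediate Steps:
q(d) = 2*d*(-31 + d) (q(d) = (d + d)*(d - 31) = (2*d)*(-31 + d) = 2*d*(-31 + d))
N(V) = -V - 1/(-5 + V) (N(V) = -(V + 1/(-5 + V)) = -V - 1/(-5 + V))
N(A) - q(-43) = (-1 - 1*(-57)**2 + 5*(-57))/(-5 - 57) - 2*(-43)*(-31 - 43) = (-1 - 1*3249 - 285)/(-62) - 2*(-43)*(-74) = -(-1 - 3249 - 285)/62 - 1*6364 = -1/62*(-3535) - 6364 = 3535/62 - 6364 = -391033/62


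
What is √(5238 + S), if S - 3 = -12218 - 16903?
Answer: 2*I*√5970 ≈ 154.53*I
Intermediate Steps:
S = -29118 (S = 3 + (-12218 - 16903) = 3 - 29121 = -29118)
√(5238 + S) = √(5238 - 29118) = √(-23880) = 2*I*√5970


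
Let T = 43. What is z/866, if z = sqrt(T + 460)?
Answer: sqrt(503)/866 ≈ 0.025898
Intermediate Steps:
z = sqrt(503) (z = sqrt(43 + 460) = sqrt(503) ≈ 22.428)
z/866 = sqrt(503)/866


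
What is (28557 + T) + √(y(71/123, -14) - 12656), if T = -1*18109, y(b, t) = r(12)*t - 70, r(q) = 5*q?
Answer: 10448 + I*√13566 ≈ 10448.0 + 116.47*I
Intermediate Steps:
y(b, t) = -70 + 60*t (y(b, t) = (5*12)*t - 70 = 60*t - 70 = -70 + 60*t)
T = -18109
(28557 + T) + √(y(71/123, -14) - 12656) = (28557 - 18109) + √((-70 + 60*(-14)) - 12656) = 10448 + √((-70 - 840) - 12656) = 10448 + √(-910 - 12656) = 10448 + √(-13566) = 10448 + I*√13566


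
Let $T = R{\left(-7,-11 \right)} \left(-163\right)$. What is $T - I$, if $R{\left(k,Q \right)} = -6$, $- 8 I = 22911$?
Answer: $\frac{30735}{8} \approx 3841.9$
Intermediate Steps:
$I = - \frac{22911}{8}$ ($I = \left(- \frac{1}{8}\right) 22911 = - \frac{22911}{8} \approx -2863.9$)
$T = 978$ ($T = \left(-6\right) \left(-163\right) = 978$)
$T - I = 978 - - \frac{22911}{8} = 978 + \frac{22911}{8} = \frac{30735}{8}$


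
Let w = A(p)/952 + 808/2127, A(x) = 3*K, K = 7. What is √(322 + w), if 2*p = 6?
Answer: √6744510685254/144636 ≈ 17.956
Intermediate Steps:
p = 3 (p = (½)*6 = 3)
A(x) = 21 (A(x) = 3*7 = 21)
w = 116269/289272 (w = 21/952 + 808/2127 = 21*(1/952) + 808*(1/2127) = 3/136 + 808/2127 = 116269/289272 ≈ 0.40194)
√(322 + w) = √(322 + 116269/289272) = √(93261853/289272) = √6744510685254/144636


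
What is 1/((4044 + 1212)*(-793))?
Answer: -1/4168008 ≈ -2.3992e-7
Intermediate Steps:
1/((4044 + 1212)*(-793)) = -1/793/5256 = (1/5256)*(-1/793) = -1/4168008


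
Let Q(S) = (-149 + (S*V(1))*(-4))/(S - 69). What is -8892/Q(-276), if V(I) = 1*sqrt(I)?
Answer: 613548/191 ≈ 3212.3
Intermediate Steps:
V(I) = sqrt(I)
Q(S) = (-149 - 4*S)/(-69 + S) (Q(S) = (-149 + (S*sqrt(1))*(-4))/(S - 69) = (-149 + (S*1)*(-4))/(-69 + S) = (-149 + S*(-4))/(-69 + S) = (-149 - 4*S)/(-69 + S))
-8892/Q(-276) = -8892*(-69 - 276)/(-149 - 4*(-276)) = -8892*(-345/(-149 + 1104)) = -8892/((-1/345*955)) = -8892/(-191/69) = -8892*(-69/191) = 613548/191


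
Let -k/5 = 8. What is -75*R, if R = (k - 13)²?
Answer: -210675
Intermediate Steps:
k = -40 (k = -5*8 = -40)
R = 2809 (R = (-40 - 13)² = (-53)² = 2809)
-75*R = -75*2809 = -210675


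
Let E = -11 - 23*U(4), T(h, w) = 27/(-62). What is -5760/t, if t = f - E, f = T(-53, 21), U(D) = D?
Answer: -357120/6359 ≈ -56.160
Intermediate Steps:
T(h, w) = -27/62 (T(h, w) = 27*(-1/62) = -27/62)
f = -27/62 ≈ -0.43548
E = -103 (E = -11 - 23*4 = -11 - 92 = -103)
t = 6359/62 (t = -27/62 - 1*(-103) = -27/62 + 103 = 6359/62 ≈ 102.56)
-5760/t = -5760/6359/62 = -5760*62/6359 = -357120/6359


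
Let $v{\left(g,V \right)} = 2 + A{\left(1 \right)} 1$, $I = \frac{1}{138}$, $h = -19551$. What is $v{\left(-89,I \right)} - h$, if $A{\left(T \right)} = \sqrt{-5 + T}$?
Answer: $19553 + 2 i \approx 19553.0 + 2.0 i$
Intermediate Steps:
$I = \frac{1}{138} \approx 0.0072464$
$v{\left(g,V \right)} = 2 + 2 i$ ($v{\left(g,V \right)} = 2 + \sqrt{-5 + 1} \cdot 1 = 2 + \sqrt{-4} \cdot 1 = 2 + 2 i 1 = 2 + 2 i$)
$v{\left(-89,I \right)} - h = \left(2 + 2 i\right) - -19551 = \left(2 + 2 i\right) + 19551 = 19553 + 2 i$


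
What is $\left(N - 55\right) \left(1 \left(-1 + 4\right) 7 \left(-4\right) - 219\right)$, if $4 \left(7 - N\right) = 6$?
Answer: $\frac{29997}{2} \approx 14999.0$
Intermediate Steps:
$N = \frac{11}{2}$ ($N = 7 - \frac{3}{2} = \frac{11}{2} \approx 5.5$)
$\left(N - 55\right) \left(1 \left(-1 + 4\right) 7 \left(-4\right) - 219\right) = \left(\frac{11}{2} - 55\right) \left(1 \left(-1 + 4\right) 7 \left(-4\right) - 219\right) = - \frac{99 \left(1 \cdot 3 \cdot 7 \left(-4\right) - 219\right)}{2} = - \frac{99 \left(3 \cdot 7 \left(-4\right) - 219\right)}{2} = - \frac{99 \left(21 \left(-4\right) - 219\right)}{2} = - \frac{99 \left(-84 - 219\right)}{2} = \left(- \frac{99}{2}\right) \left(-303\right) = \frac{29997}{2}$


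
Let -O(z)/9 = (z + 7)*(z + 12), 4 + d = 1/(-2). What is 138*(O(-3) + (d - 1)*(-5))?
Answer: -40917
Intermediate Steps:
d = -9/2 (d = -4 + 1/(-2) = -4 - 1/2 = -9/2 ≈ -4.5000)
O(z) = -9*(7 + z)*(12 + z) (O(z) = -9*(z + 7)*(z + 12) = -9*(7 + z)*(12 + z))
138*(O(-3) + (d - 1)*(-5)) = 138*((-756 - 171*(-3) - 9*(-3)**2) + (-9/2 - 1)*(-5)) = 138*((-756 + 513 - 9*9) - 11/2*(-5)) = 138*((-756 + 513 - 81) + 55/2) = 138*(-324 + 55/2) = 138*(-593/2) = -40917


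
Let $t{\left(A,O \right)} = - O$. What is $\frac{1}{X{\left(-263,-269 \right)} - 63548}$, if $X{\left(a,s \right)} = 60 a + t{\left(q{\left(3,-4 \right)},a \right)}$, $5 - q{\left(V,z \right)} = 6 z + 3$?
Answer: $- \frac{1}{79065} \approx -1.2648 \cdot 10^{-5}$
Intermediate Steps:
$q{\left(V,z \right)} = 2 - 6 z$ ($q{\left(V,z \right)} = 5 - \left(6 z + 3\right) = 5 - \left(3 + 6 z\right) = 2 - 6 z$)
$X{\left(a,s \right)} = 59 a$ ($X{\left(a,s \right)} = 60 a - a = 59 a$)
$\frac{1}{X{\left(-263,-269 \right)} - 63548} = \frac{1}{59 \left(-263\right) - 63548} = \frac{1}{-15517 - 63548} = \frac{1}{-79065} = - \frac{1}{79065}$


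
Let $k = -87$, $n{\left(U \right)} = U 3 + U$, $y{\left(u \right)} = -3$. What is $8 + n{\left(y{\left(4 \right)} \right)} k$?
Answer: $1052$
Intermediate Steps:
$n{\left(U \right)} = 4 U$ ($n{\left(U \right)} = 3 U + U = 4 U$)
$8 + n{\left(y{\left(4 \right)} \right)} k = 8 + 4 \left(-3\right) \left(-87\right) = 8 - -1044 = 8 + 1044 = 1052$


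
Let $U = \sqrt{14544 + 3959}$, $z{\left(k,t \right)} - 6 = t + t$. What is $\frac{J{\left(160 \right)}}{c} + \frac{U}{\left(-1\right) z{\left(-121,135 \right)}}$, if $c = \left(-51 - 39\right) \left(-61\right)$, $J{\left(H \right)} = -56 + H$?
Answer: $\frac{52}{2745} - \frac{\sqrt{18503}}{276} \approx -0.4739$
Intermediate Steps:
$z{\left(k,t \right)} = 6 + 2 t$ ($z{\left(k,t \right)} = 6 + \left(t + t\right) = 6 + 2 t$)
$U = \sqrt{18503} \approx 136.03$
$c = 5490$ ($c = \left(-90\right) \left(-61\right) = 5490$)
$\frac{J{\left(160 \right)}}{c} + \frac{U}{\left(-1\right) z{\left(-121,135 \right)}} = \frac{-56 + 160}{5490} + \frac{\sqrt{18503}}{\left(-1\right) \left(6 + 2 \cdot 135\right)} = 104 \cdot \frac{1}{5490} + \frac{\sqrt{18503}}{\left(-1\right) \left(6 + 270\right)} = \frac{52}{2745} + \frac{\sqrt{18503}}{\left(-1\right) 276} = \frac{52}{2745} + \frac{\sqrt{18503}}{-276} = \frac{52}{2745} + \sqrt{18503} \left(- \frac{1}{276}\right) = \frac{52}{2745} - \frac{\sqrt{18503}}{276}$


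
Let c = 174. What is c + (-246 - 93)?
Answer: -165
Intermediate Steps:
c + (-246 - 93) = 174 + (-246 - 93) = 174 - 339 = -165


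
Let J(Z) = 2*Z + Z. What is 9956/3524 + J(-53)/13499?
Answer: 33458932/11892619 ≈ 2.8134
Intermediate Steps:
J(Z) = 3*Z
9956/3524 + J(-53)/13499 = 9956/3524 + (3*(-53))/13499 = 9956*(1/3524) - 159*1/13499 = 2489/881 - 159/13499 = 33458932/11892619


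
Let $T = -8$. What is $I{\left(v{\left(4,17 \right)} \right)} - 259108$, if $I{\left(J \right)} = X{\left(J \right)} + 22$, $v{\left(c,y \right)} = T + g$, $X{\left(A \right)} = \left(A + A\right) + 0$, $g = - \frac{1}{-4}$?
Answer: $- \frac{518203}{2} \approx -2.591 \cdot 10^{5}$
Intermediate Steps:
$g = \frac{1}{4}$ ($g = \left(-1\right) \left(- \frac{1}{4}\right) = \frac{1}{4} \approx 0.25$)
$X{\left(A \right)} = 2 A$ ($X{\left(A \right)} = 2 A + 0 = 2 A$)
$v{\left(c,y \right)} = - \frac{31}{4}$ ($v{\left(c,y \right)} = -8 + \frac{1}{4} = - \frac{31}{4}$)
$I{\left(J \right)} = 22 + 2 J$ ($I{\left(J \right)} = 2 J + 22 = 22 + 2 J$)
$I{\left(v{\left(4,17 \right)} \right)} - 259108 = \left(22 + 2 \left(- \frac{31}{4}\right)\right) - 259108 = \left(22 - \frac{31}{2}\right) - 259108 = \frac{13}{2} - 259108 = - \frac{518203}{2}$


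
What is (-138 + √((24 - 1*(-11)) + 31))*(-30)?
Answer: 4140 - 30*√66 ≈ 3896.3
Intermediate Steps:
(-138 + √((24 - 1*(-11)) + 31))*(-30) = (-138 + √((24 + 11) + 31))*(-30) = (-138 + √(35 + 31))*(-30) = (-138 + √66)*(-30) = 4140 - 30*√66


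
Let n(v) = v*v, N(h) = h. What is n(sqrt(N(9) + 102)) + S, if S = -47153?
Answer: -47042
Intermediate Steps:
n(v) = v**2
n(sqrt(N(9) + 102)) + S = (sqrt(9 + 102))**2 - 47153 = (sqrt(111))**2 - 47153 = 111 - 47153 = -47042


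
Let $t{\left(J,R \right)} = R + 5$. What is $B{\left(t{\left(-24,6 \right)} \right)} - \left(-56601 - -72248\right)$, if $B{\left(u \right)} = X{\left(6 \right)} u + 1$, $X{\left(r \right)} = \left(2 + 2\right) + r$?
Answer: $-15536$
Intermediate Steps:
$t{\left(J,R \right)} = 5 + R$
$X{\left(r \right)} = 4 + r$
$B{\left(u \right)} = 1 + 10 u$ ($B{\left(u \right)} = \left(4 + 6\right) u + 1 = 10 u + 1 = 1 + 10 u$)
$B{\left(t{\left(-24,6 \right)} \right)} - \left(-56601 - -72248\right) = \left(1 + 10 \left(5 + 6\right)\right) - \left(-56601 - -72248\right) = \left(1 + 10 \cdot 11\right) - \left(-56601 + 72248\right) = \left(1 + 110\right) - 15647 = 111 - 15647 = -15536$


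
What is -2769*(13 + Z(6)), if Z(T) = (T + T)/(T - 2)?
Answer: -44304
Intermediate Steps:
Z(T) = 2*T/(-2 + T) (Z(T) = (2*T)/(-2 + T) = 2*T/(-2 + T))
-2769*(13 + Z(6)) = -2769*(13 + 2*6/(-2 + 6)) = -2769*(13 + 2*6/4) = -2769*(13 + 2*6*(¼)) = -2769*(13 + 3) = -2769*16 = -44304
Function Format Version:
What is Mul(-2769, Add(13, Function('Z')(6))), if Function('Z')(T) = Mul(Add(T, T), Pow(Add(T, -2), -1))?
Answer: -44304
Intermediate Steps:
Function('Z')(T) = Mul(2, T, Pow(Add(-2, T), -1)) (Function('Z')(T) = Mul(Mul(2, T), Pow(Add(-2, T), -1)) = Mul(2, T, Pow(Add(-2, T), -1)))
Mul(-2769, Add(13, Function('Z')(6))) = Mul(-2769, Add(13, Mul(2, 6, Pow(Add(-2, 6), -1)))) = Mul(-2769, Add(13, Mul(2, 6, Pow(4, -1)))) = Mul(-2769, Add(13, Mul(2, 6, Rational(1, 4)))) = Mul(-2769, Add(13, 3)) = Mul(-2769, 16) = -44304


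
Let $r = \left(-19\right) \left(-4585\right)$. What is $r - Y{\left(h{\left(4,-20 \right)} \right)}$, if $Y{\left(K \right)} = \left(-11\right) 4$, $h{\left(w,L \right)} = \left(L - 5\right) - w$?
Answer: $87159$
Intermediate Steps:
$h{\left(w,L \right)} = -5 + L - w$ ($h{\left(w,L \right)} = \left(-5 + L\right) - w = -5 + L - w$)
$r = 87115$
$Y{\left(K \right)} = -44$
$r - Y{\left(h{\left(4,-20 \right)} \right)} = 87115 - -44 = 87115 + 44 = 87159$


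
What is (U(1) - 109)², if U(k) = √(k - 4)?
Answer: (109 - I*√3)² ≈ 11878.0 - 377.59*I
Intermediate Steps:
U(k) = √(-4 + k)
(U(1) - 109)² = (√(-4 + 1) - 109)² = (√(-3) - 109)² = (I*√3 - 109)² = (-109 + I*√3)²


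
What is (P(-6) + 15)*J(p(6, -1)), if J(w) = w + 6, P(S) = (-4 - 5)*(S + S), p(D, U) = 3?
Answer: 1107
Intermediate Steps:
P(S) = -18*S
J(w) = 6 + w
(P(-6) + 15)*J(p(6, -1)) = (-18*(-6) + 15)*(6 + 3) = (108 + 15)*9 = 123*9 = 1107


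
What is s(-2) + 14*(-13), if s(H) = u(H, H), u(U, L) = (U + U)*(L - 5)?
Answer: -154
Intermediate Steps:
u(U, L) = 2*U*(-5 + L) (u(U, L) = (2*U)*(-5 + L) = 2*U*(-5 + L))
s(H) = 2*H*(-5 + H)
s(-2) + 14*(-13) = 2*(-2)*(-5 - 2) + 14*(-13) = 2*(-2)*(-7) - 182 = 28 - 182 = -154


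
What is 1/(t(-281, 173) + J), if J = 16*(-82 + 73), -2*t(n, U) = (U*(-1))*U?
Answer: 2/29641 ≈ 6.7474e-5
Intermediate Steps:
t(n, U) = U²/2 (t(n, U) = -U*(-1)*U/2 = -(-U)*U/2 = -(-1)*U²/2 = U²/2)
J = -144 (J = 16*(-9) = -144)
1/(t(-281, 173) + J) = 1/((½)*173² - 144) = 1/((½)*29929 - 144) = 1/(29929/2 - 144) = 1/(29641/2) = 2/29641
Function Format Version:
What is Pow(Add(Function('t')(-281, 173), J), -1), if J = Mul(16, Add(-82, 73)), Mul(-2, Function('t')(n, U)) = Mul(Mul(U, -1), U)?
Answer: Rational(2, 29641) ≈ 6.7474e-5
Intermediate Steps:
Function('t')(n, U) = Mul(Rational(1, 2), Pow(U, 2)) (Function('t')(n, U) = Mul(Rational(-1, 2), Mul(Mul(U, -1), U)) = Mul(Rational(-1, 2), Mul(Mul(-1, U), U)) = Mul(Rational(-1, 2), Mul(-1, Pow(U, 2))) = Mul(Rational(1, 2), Pow(U, 2)))
J = -144 (J = Mul(16, -9) = -144)
Pow(Add(Function('t')(-281, 173), J), -1) = Pow(Add(Mul(Rational(1, 2), Pow(173, 2)), -144), -1) = Pow(Add(Mul(Rational(1, 2), 29929), -144), -1) = Pow(Add(Rational(29929, 2), -144), -1) = Pow(Rational(29641, 2), -1) = Rational(2, 29641)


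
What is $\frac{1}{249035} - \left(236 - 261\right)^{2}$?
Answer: $- \frac{155646874}{249035} \approx -625.0$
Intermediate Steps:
$\frac{1}{249035} - \left(236 - 261\right)^{2} = \frac{1}{249035} - \left(-25\right)^{2} = \frac{1}{249035} - 625 = - \frac{155646874}{249035}$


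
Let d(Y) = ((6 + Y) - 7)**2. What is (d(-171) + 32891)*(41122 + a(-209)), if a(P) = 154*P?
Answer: 558276600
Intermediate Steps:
d(Y) = (-1 + Y)**2
(d(-171) + 32891)*(41122 + a(-209)) = ((-1 - 171)**2 + 32891)*(41122 + 154*(-209)) = ((-172)**2 + 32891)*(41122 - 32186) = (29584 + 32891)*8936 = 62475*8936 = 558276600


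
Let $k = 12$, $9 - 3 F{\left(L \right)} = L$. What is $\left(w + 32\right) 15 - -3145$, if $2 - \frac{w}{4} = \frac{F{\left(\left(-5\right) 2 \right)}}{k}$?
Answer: $\frac{11140}{3} \approx 3713.3$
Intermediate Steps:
$F{\left(L \right)} = 3 - \frac{L}{3}$
$w = \frac{53}{9}$ ($w = 8 - 4 \frac{3 - \frac{\left(-5\right) 2}{3}}{12} = 8 - 4 \left(3 - - \frac{10}{3}\right) \frac{1}{12} = 8 - 4 \left(3 + \frac{10}{3}\right) \frac{1}{12} = 8 - 4 \cdot \frac{19}{3} \cdot \frac{1}{12} = 8 - \frac{19}{9} = \frac{53}{9} \approx 5.8889$)
$\left(w + 32\right) 15 - -3145 = \left(\frac{53}{9} + 32\right) 15 - -3145 = \frac{341}{9} \cdot 15 + 3145 = \frac{1705}{3} + 3145 = \frac{11140}{3}$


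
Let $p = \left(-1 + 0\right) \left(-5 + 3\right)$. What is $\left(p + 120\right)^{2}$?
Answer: $14884$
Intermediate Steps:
$p = 2$ ($p = \left(-1\right) \left(-2\right) = 2$)
$\left(p + 120\right)^{2} = \left(2 + 120\right)^{2} = 122^{2} = 14884$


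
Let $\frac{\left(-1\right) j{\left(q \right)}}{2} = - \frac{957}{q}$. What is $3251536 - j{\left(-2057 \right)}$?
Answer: $\frac{608037406}{187} \approx 3.2515 \cdot 10^{6}$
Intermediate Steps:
$j{\left(q \right)} = \frac{1914}{q}$ ($j{\left(q \right)} = - 2 \left(- \frac{957}{q}\right) = \frac{1914}{q}$)
$3251536 - j{\left(-2057 \right)} = 3251536 - \frac{1914}{-2057} = 3251536 - 1914 \left(- \frac{1}{2057}\right) = 3251536 - - \frac{174}{187} = 3251536 + \frac{174}{187} = \frac{608037406}{187}$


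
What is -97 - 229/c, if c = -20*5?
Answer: -9471/100 ≈ -94.710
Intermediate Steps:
c = -100
-97 - 229/c = -97 - 229/(-100) = -97 - 229*(-1/100) = -97 + 229/100 = -9471/100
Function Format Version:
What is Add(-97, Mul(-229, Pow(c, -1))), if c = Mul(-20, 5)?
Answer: Rational(-9471, 100) ≈ -94.710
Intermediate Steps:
c = -100
Add(-97, Mul(-229, Pow(c, -1))) = Add(-97, Mul(-229, Pow(-100, -1))) = Add(-97, Mul(-229, Rational(-1, 100))) = Add(-97, Rational(229, 100)) = Rational(-9471, 100)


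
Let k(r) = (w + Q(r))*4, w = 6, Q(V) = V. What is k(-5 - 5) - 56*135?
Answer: -7576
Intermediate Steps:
k(r) = 24 + 4*r (k(r) = (6 + r)*4 = 24 + 4*r)
k(-5 - 5) - 56*135 = (24 + 4*(-5 - 5)) - 56*135 = (24 + 4*(-10)) - 7560 = (24 - 40) - 7560 = -16 - 7560 = -7576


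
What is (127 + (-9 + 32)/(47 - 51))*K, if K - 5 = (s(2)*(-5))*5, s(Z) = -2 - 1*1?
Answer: 9700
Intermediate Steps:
s(Z) = -3 (s(Z) = -2 - 1 = -3)
K = 80 (K = 5 - 3*(-5)*5 = 5 + 15*5 = 5 + 75 = 80)
(127 + (-9 + 32)/(47 - 51))*K = (127 + (-9 + 32)/(47 - 51))*80 = (127 + 23/(-4))*80 = (127 + 23*(-1/4))*80 = (127 - 23/4)*80 = (485/4)*80 = 9700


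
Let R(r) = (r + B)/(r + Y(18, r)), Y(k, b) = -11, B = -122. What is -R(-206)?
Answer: -328/217 ≈ -1.5115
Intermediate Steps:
R(r) = (-122 + r)/(-11 + r) (R(r) = (r - 122)/(r - 11) = (-122 + r)/(-11 + r))
-R(-206) = -(-122 - 206)/(-11 - 206) = -(-328)/(-217) = -(-1)*(-328)/217 = -1*328/217 = -328/217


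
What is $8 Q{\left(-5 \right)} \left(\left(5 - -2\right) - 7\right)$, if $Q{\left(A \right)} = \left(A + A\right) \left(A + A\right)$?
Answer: $0$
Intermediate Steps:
$Q{\left(A \right)} = 4 A^{2}$ ($Q{\left(A \right)} = 2 A 2 A = 4 A^{2}$)
$8 Q{\left(-5 \right)} \left(\left(5 - -2\right) - 7\right) = 8 \cdot 4 \left(-5\right)^{2} \left(\left(5 - -2\right) - 7\right) = 8 \cdot 4 \cdot 25 \left(\left(5 + 2\right) - 7\right) = 8 \cdot 100 \left(7 - 7\right) = 800 \cdot 0 = 0$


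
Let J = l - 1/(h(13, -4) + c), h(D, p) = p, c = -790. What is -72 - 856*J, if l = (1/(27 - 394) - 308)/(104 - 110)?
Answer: -6412912368/145699 ≈ -44015.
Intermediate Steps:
l = 37679/734 (l = (1/(-367) - 308)/(-6) = (-1/367 - 308)*(-⅙) = -113037/367*(-⅙) = 37679/734 ≈ 51.334)
J = 7479465/145699 (J = 37679/734 - 1/(-4 - 790) = 37679/734 - 1/(-794) = 37679/734 - 1*(-1/794) = 37679/734 + 1/794 = 7479465/145699 ≈ 51.335)
-72 - 856*J = -72 - 856*7479465/145699 = -72 - 6402422040/145699 = -6412912368/145699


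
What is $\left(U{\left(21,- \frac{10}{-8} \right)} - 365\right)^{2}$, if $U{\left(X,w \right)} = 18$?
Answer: $120409$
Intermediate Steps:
$\left(U{\left(21,- \frac{10}{-8} \right)} - 365\right)^{2} = \left(18 - 365\right)^{2} = \left(-347\right)^{2} = 120409$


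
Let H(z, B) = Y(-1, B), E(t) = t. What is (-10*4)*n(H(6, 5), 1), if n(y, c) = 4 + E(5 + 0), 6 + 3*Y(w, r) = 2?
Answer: -360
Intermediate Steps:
Y(w, r) = -4/3 (Y(w, r) = -2 + (1/3)*2 = -2 + 2/3 = -4/3)
H(z, B) = -4/3
n(y, c) = 9 (n(y, c) = 4 + (5 + 0) = 4 + 5 = 9)
(-10*4)*n(H(6, 5), 1) = -10*4*9 = -40*9 = -360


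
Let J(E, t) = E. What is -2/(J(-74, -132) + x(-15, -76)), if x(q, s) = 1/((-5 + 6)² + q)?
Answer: 28/1037 ≈ 0.027001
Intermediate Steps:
x(q, s) = 1/(1 + q) (x(q, s) = 1/(1² + q) = 1/(1 + q))
-2/(J(-74, -132) + x(-15, -76)) = -2/(-74 + 1/(1 - 15)) = -2/(-74 + 1/(-14)) = -2/(-74 - 1/14) = -2/(-1037/14) = -14/1037*(-2) = 28/1037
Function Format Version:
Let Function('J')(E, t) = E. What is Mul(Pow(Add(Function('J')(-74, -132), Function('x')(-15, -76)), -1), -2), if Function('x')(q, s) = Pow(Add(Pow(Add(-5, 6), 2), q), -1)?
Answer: Rational(28, 1037) ≈ 0.027001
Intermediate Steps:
Function('x')(q, s) = Pow(Add(1, q), -1) (Function('x')(q, s) = Pow(Add(Pow(1, 2), q), -1) = Pow(Add(1, q), -1))
Mul(Pow(Add(Function('J')(-74, -132), Function('x')(-15, -76)), -1), -2) = Mul(Pow(Add(-74, Pow(Add(1, -15), -1)), -1), -2) = Mul(Pow(Add(-74, Pow(-14, -1)), -1), -2) = Mul(Pow(Add(-74, Rational(-1, 14)), -1), -2) = Mul(Pow(Rational(-1037, 14), -1), -2) = Mul(Rational(-14, 1037), -2) = Rational(28, 1037)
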